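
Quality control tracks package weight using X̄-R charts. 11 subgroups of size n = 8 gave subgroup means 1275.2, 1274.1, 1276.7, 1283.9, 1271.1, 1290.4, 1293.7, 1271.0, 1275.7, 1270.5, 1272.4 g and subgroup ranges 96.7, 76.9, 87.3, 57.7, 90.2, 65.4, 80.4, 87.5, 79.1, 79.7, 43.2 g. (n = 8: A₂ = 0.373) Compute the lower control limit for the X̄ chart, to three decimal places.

1249.077

X̄̄ = (1275.2 + 1274.1 + 1276.7 + 1283.9 + 1271.1 + 1290.4 + 1293.7 + 1271.0 + 1275.7 + 1270.5 + 1272.4) / 11 = 14054.7000 / 11 = 1277.7000
R̄ = (96.7 + 76.9 + 87.3 + 57.7 + 90.2 + 65.4 + 80.4 + 87.5 + 79.1 + 79.7 + 43.2) / 11 = 844.1000 / 11 = 76.7364
LCL = X̄̄ − A₂·R̄ = 1277.7000 − 0.373 × 76.7364 = 1249.0773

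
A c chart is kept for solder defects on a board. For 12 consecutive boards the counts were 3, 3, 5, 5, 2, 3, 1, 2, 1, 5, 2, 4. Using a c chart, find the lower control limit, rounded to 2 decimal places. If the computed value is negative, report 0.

c̄ = (3 + 3 + 5 + 5 + 2 + 3 + 1 + 2 + 1 + 5 + 2 + 4) / 12 = 36 / 12 = 3.0000
LCL = c̄ − 3√c̄ = 3.0000 − 3 × 1.7321 = -2.1962 → 0 (cannot be negative)

0.00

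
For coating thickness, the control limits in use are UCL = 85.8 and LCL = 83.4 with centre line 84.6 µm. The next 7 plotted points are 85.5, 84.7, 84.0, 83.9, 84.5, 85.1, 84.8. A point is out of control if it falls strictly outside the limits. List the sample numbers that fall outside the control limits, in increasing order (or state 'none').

All 7 points lie within [83.4, 85.8].

none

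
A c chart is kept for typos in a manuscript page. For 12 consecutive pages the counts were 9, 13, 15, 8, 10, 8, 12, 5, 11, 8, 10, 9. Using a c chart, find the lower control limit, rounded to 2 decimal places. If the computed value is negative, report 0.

c̄ = (9 + 13 + 15 + 8 + 10 + 8 + 12 + 5 + 11 + 8 + 10 + 9) / 12 = 118 / 12 = 9.8333
LCL = c̄ − 3√c̄ = 9.8333 − 3 × 3.1358 = 0.4259

0.43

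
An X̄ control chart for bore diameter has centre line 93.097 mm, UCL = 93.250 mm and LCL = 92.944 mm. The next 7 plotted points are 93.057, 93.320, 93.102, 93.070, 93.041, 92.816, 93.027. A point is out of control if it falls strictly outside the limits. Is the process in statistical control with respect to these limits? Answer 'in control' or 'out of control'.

Compare each point to [92.944, 93.250]: sample 2 = 93.320 > UCL; sample 6 = 92.816 < LCL.

out of control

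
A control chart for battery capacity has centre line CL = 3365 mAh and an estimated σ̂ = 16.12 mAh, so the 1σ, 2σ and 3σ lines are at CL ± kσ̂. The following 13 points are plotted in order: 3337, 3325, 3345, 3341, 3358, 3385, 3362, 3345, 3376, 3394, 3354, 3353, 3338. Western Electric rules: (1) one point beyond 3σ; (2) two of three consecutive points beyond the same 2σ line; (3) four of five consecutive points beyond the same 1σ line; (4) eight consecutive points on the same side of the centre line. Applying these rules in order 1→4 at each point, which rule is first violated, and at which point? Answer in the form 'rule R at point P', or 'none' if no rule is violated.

rule 3 at point 4

Zone of each point (C = within 1σ̂, B = 1σ̂–2σ̂, A = 2σ̂–3σ̂, * = beyond 3σ̂; sign = side of CL): 1:-B, 2:-A, 3:-B, 4:-B, 5:-C, 6:+B, 7:-C, 8:-B, 9:+C, 10:+B, 11:-C, 12:-C, 13:-B
Rule 3 (four of five consecutive points beyond the same 1σ limit) is satisfied at point 4.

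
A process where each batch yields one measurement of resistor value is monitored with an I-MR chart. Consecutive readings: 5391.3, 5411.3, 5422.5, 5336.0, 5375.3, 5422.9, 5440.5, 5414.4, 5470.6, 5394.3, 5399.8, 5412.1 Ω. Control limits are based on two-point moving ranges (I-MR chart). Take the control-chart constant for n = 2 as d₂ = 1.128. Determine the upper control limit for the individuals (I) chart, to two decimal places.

5503.96

X̄ = (5391.3 + 5411.3 + 5422.5 + 5336.0 + 5375.3 + 5422.9 + 5440.5 + 5414.4 + 5470.6 + 5394.3 + 5399.8 + 5412.1) / 12 = 5407.5833
Moving ranges: 20.0, 11.2, 86.5, 39.3, 47.6, 17.6, 26.1, 56.2, 76.3, 5.5, 12.3; M̄R̄ = 398.6000 / 11 = 36.2364
UCL = X̄ + 3·M̄R̄/d₂ = 5407.5833 + 3 × 36.2364 / 1.128 = 5503.9566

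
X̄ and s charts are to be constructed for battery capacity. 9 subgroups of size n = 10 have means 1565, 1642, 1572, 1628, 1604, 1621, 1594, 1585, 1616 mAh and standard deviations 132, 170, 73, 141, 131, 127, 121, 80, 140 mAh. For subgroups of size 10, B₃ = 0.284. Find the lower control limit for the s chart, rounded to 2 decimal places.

35.18

s̄ = (132 + 170 + 73 + 141 + 131 + 127 + 121 + 80 + 140) / 9 = 123.8889
LCL_s = B₃·s̄ = 0.284 × 123.8889 = 35.1844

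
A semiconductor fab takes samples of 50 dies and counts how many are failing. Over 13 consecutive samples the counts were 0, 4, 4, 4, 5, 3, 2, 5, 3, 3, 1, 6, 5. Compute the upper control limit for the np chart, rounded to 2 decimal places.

8.85

p̄ = Σdᵢ / (k·n) = 45 / (13 × 50) = 0.06923
UCL = np̄ + 3·√(np̄(1−p̄)) = 3.4615 + 3 × √(3.4615×0.93077) = 3.4615 + 3 × 1.7950 = 8.8464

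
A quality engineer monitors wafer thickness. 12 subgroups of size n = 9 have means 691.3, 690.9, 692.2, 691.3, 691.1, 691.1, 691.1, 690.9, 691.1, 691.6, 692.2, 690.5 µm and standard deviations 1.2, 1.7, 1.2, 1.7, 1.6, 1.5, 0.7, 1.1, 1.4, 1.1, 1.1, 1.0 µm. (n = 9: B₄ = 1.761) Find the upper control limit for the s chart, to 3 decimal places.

s̄ = (1.2 + 1.7 + 1.2 + 1.7 + 1.6 + 1.5 + 0.7 + 1.1 + 1.4 + 1.1 + 1.1 + 1.0) / 12 = 1.2750
UCL_s = B₄·s̄ = 1.761 × 1.2750 = 2.2453

2.245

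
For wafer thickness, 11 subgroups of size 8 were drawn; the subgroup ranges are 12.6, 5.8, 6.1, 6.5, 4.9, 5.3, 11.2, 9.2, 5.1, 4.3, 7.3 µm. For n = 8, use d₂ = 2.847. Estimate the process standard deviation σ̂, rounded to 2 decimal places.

R̄ = (12.6 + 5.8 + 6.1 + 6.5 + 4.9 + 5.3 + 11.2 + 9.2 + 5.1 + 4.3 + 7.3) / 11 = 7.1182
σ̂ = R̄ / d₂ = 7.1182 / 2.847 = 2.5002

2.50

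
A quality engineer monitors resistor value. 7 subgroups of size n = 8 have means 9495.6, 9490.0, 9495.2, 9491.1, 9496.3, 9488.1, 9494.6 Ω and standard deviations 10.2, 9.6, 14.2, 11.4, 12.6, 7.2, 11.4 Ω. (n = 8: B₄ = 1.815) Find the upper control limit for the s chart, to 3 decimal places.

s̄ = (10.2 + 9.6 + 14.2 + 11.4 + 12.6 + 7.2 + 11.4) / 7 = 10.9429
UCL_s = B₄·s̄ = 1.815 × 10.9429 = 19.8613

19.861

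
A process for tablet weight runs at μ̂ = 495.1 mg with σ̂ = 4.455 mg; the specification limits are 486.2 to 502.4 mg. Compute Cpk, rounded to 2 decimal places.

Cpu = (USL − μ̂) / (3σ̂) = (502.4 − 495.1) / (3 × 4.455) = 0.5462; Cpl = (μ̂ − LSL) / (3σ̂) = (495.1 − 486.2) / (3 × 4.455) = 0.6659; Cpk = min(Cpu, Cpl) = 0.5462

0.55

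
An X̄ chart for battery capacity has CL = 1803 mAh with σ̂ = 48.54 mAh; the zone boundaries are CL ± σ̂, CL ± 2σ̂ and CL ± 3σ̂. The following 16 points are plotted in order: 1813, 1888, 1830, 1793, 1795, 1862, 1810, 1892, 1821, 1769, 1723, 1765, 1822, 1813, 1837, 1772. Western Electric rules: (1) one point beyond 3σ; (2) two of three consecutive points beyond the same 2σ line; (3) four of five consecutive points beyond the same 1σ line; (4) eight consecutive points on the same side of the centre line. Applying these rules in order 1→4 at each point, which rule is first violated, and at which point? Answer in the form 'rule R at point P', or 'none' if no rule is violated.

Zone of each point (C = within 1σ̂, B = 1σ̂–2σ̂, A = 2σ̂–3σ̂, * = beyond 3σ̂; sign = side of CL): 1:+C, 2:+B, 3:+C, 4:-C, 5:-C, 6:+B, 7:+C, 8:+B, 9:+C, 10:-C, 11:-B, 12:-C, 13:+C, 14:+C, 15:+C, 16:-C
No rule fires across all 16 points.

none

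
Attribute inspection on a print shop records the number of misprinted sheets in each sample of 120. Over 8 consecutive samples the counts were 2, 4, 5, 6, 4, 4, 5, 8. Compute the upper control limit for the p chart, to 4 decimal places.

0.0930

p̄ = Σdᵢ / (k·n) = 38 / (8 × 120) = 0.03958
UCL = p̄ + 3·√(p̄(1−p̄)/n) = 0.03958 + 3 × √(0.03958×0.96042/120) = 0.03958 + 3 × 0.01780 = 0.09298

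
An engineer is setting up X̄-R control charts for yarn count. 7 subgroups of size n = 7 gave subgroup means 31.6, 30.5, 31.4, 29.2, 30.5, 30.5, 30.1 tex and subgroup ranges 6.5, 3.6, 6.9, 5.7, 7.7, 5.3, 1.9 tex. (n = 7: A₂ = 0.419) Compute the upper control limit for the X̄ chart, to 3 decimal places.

32.793

X̄̄ = (31.6 + 30.5 + 31.4 + 29.2 + 30.5 + 30.5 + 30.1) / 7 = 213.8000 / 7 = 30.5429
R̄ = (6.5 + 3.6 + 6.9 + 5.7 + 7.7 + 5.3 + 1.9) / 7 = 37.6000 / 7 = 5.3714
UCL = X̄̄ + A₂·R̄ = 30.5429 + 0.419 × 5.3714 = 32.7935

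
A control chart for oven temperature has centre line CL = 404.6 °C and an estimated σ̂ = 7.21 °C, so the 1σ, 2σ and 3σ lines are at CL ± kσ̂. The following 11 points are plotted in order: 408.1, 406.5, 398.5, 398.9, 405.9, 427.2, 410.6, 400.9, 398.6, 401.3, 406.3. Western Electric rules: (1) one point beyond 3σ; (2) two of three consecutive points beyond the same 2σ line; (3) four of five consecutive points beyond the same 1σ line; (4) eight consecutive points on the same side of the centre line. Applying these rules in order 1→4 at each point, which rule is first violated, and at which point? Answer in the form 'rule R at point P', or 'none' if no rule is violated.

Zone of each point (C = within 1σ̂, B = 1σ̂–2σ̂, A = 2σ̂–3σ̂, * = beyond 3σ̂; sign = side of CL): 1:+C, 2:+C, 3:-C, 4:-C, 5:+C, 6:+*, 7:+C, 8:-C, 9:-C, 10:-C, 11:+C
Rule 1 (one point beyond the 3σ limits) is satisfied at point 6.

rule 1 at point 6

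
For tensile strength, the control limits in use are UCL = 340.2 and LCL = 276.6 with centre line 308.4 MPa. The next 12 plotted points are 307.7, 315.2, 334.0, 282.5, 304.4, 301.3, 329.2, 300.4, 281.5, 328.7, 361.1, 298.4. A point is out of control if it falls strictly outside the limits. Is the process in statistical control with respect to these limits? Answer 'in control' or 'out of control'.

Compare each point to [276.6, 340.2]: sample 11 = 361.1 > UCL.

out of control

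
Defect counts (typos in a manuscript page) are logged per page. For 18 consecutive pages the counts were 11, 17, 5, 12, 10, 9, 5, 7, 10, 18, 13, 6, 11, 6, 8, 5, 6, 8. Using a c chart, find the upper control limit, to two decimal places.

c̄ = (11 + 17 + 5 + 12 + 10 + 9 + 5 + 7 + 10 + 18 + 13 + 6 + 11 + 6 + 8 + 5 + 6 + 8) / 18 = 167 / 18 = 9.2778
UCL = c̄ + 3√c̄ = 9.2778 + 3 × √9.2778 = 9.2778 + 3 × 3.0459 = 18.4156

18.42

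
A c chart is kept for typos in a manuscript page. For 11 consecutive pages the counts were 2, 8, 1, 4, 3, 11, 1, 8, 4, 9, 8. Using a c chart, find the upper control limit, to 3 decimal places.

12.311

c̄ = (2 + 8 + 1 + 4 + 3 + 11 + 1 + 8 + 4 + 9 + 8) / 11 = 59 / 11 = 5.3636
UCL = c̄ + 3√c̄ = 5.3636 + 3 × √5.3636 = 5.3636 + 3 × 2.3160 = 12.3115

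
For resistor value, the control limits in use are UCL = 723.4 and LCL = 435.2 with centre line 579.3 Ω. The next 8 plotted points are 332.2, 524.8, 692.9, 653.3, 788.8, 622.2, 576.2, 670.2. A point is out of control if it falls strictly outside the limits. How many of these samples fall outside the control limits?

2

Compare each point to [435.2, 723.4]: sample 1 = 332.2 < LCL; sample 5 = 788.8 > UCL.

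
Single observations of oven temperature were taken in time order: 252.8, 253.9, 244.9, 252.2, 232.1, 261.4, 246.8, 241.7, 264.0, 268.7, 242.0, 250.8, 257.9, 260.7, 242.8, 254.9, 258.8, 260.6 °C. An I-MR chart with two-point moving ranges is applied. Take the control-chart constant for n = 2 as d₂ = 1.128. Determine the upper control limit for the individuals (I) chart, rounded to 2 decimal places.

X̄ = (252.8 + 253.9 + 244.9 + 252.2 + 232.1 + 261.4 + 246.8 + 241.7 + 264.0 + 268.7 + 242.0 + 250.8 + 257.9 + 260.7 + 242.8 + 254.9 + 258.8 + 260.6) / 18 = 252.6111
Moving ranges: 1.1, 9.0, 7.3, 20.1, 29.3, 14.6, 5.1, 22.3, 4.7, 26.7, 8.8, 7.1, 2.8, 17.9, 12.1, 3.9, 1.8; M̄R̄ = 194.6000 / 17 = 11.4471
UCL = X̄ + 3·M̄R̄/d₂ = 252.6111 + 3 × 11.4471 / 1.128 = 283.0554

283.06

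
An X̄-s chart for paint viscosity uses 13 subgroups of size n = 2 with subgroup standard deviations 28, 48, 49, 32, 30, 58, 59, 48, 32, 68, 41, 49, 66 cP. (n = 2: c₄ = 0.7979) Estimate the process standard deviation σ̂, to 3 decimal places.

58.615

s̄ = (28 + 48 + 49 + 32 + 30 + 58 + 59 + 48 + 32 + 68 + 41 + 49 + 66) / 13 = 46.7692
σ̂ = s̄ / c₄ = 46.7692 / 0.7979 = 58.6154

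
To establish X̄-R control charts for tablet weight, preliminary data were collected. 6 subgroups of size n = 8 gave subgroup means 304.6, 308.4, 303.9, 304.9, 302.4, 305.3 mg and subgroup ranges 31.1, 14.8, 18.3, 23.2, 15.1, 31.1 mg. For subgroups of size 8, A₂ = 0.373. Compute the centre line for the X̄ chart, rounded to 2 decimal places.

304.92

X̄̄ = (304.6 + 308.4 + 303.9 + 304.9 + 302.4 + 305.3) / 6 = 1829.5000 / 6 = 304.9167
CL = X̄̄ = 304.9167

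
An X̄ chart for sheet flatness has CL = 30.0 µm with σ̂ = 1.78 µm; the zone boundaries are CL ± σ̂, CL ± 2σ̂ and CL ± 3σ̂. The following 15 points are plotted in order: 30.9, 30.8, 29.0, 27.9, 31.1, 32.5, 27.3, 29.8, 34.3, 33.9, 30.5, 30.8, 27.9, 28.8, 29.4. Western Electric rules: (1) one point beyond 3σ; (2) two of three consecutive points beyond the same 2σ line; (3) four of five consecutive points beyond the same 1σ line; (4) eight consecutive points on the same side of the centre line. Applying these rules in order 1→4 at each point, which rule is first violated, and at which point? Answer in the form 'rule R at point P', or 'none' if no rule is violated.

Zone of each point (C = within 1σ̂, B = 1σ̂–2σ̂, A = 2σ̂–3σ̂, * = beyond 3σ̂; sign = side of CL): 1:+C, 2:+C, 3:-C, 4:-B, 5:+C, 6:+B, 7:-B, 8:-C, 9:+A, 10:+A, 11:+C, 12:+C, 13:-B, 14:-C, 15:-C
Rule 2 (two of three consecutive points beyond the same 2σ limit) is satisfied at point 10.

rule 2 at point 10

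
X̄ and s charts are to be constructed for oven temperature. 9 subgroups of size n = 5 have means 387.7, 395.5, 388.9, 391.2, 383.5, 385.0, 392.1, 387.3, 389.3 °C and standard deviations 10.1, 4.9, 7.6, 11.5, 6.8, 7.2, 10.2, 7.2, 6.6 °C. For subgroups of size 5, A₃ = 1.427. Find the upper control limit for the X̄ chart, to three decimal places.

400.376

X̄̄ = (387.7 + 395.5 + 388.9 + 391.2 + 383.5 + 385.0 + 392.1 + 387.3 + 389.3) / 9 = 388.9444
s̄ = (10.1 + 4.9 + 7.6 + 11.5 + 6.8 + 7.2 + 10.2 + 7.2 + 6.6) / 9 = 8.0111
UCL = X̄̄ + A₃·s̄ = 388.9444 + 1.427 × 8.0111 = 400.3763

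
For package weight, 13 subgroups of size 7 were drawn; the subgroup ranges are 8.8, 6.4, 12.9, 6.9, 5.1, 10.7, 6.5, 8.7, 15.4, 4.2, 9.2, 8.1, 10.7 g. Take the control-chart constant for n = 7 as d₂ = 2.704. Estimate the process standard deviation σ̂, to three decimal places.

R̄ = (8.8 + 6.4 + 12.9 + 6.9 + 5.1 + 10.7 + 6.5 + 8.7 + 15.4 + 4.2 + 9.2 + 8.1 + 10.7) / 13 = 8.7385
σ̂ = R̄ / d₂ = 8.7385 / 2.704 = 3.2317

3.232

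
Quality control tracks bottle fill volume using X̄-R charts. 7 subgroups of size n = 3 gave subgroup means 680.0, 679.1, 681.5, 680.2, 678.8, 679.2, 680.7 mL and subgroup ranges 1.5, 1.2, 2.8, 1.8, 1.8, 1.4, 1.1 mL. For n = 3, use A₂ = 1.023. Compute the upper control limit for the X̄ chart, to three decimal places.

X̄̄ = (680.0 + 679.1 + 681.5 + 680.2 + 678.8 + 679.2 + 680.7) / 7 = 4759.5000 / 7 = 679.9286
R̄ = (1.5 + 1.2 + 2.8 + 1.8 + 1.8 + 1.4 + 1.1) / 7 = 11.6000 / 7 = 1.6571
UCL = X̄̄ + A₂·R̄ = 679.9286 + 1.023 × 1.6571 = 681.6238

681.624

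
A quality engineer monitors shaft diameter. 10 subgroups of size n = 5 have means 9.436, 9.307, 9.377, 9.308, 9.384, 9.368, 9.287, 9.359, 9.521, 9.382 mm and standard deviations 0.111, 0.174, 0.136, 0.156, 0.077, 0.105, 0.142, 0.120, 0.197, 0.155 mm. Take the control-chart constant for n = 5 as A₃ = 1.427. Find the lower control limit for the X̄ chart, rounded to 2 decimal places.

9.18

X̄̄ = (9.436 + 9.307 + 9.377 + 9.308 + 9.384 + 9.368 + 9.287 + 9.359 + 9.521 + 9.382) / 10 = 9.3729
s̄ = (0.111 + 0.174 + 0.136 + 0.156 + 0.077 + 0.105 + 0.142 + 0.120 + 0.197 + 0.155) / 10 = 0.1373
LCL = X̄̄ − A₃·s̄ = 9.3729 − 1.427 × 0.1373 = 9.1770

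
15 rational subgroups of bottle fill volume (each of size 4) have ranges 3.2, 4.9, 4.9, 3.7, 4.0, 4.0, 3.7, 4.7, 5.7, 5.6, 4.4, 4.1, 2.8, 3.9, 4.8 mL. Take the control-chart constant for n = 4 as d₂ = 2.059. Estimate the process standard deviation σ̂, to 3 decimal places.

2.085

R̄ = (3.2 + 4.9 + 4.9 + 3.7 + 4.0 + 4.0 + 3.7 + 4.7 + 5.7 + 5.6 + 4.4 + 4.1 + 2.8 + 3.9 + 4.8) / 15 = 4.2933
σ̂ = R̄ / d₂ = 4.2933 / 2.059 = 2.0852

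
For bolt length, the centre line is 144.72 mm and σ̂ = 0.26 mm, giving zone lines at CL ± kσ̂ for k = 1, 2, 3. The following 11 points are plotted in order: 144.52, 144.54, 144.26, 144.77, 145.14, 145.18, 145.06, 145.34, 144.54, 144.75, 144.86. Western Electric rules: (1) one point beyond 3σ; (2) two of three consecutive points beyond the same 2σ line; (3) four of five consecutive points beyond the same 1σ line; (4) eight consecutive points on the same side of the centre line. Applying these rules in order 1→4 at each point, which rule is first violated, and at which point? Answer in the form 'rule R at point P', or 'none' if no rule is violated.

rule 3 at point 8

Zone of each point (C = within 1σ̂, B = 1σ̂–2σ̂, A = 2σ̂–3σ̂, * = beyond 3σ̂; sign = side of CL): 1:-C, 2:-C, 3:-B, 4:+C, 5:+B, 6:+B, 7:+B, 8:+A, 9:-C, 10:+C, 11:+C
Rule 3 (four of five consecutive points beyond the same 1σ limit) is satisfied at point 8.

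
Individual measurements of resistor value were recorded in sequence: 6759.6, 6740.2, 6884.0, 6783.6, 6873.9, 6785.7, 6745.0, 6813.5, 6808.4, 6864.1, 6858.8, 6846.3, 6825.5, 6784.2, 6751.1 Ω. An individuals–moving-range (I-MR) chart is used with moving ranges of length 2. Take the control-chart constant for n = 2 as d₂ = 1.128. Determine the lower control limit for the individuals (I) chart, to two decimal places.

X̄ = (6759.6 + 6740.2 + 6884.0 + 6783.6 + 6873.9 + 6785.7 + 6745.0 + 6813.5 + 6808.4 + 6864.1 + 6858.8 + 6846.3 + 6825.5 + 6784.2 + 6751.1) / 15 = 6808.2600
Moving ranges: 19.4, 143.8, 100.4, 90.3, 88.2, 40.7, 68.5, 5.1, 55.7, 5.3, 12.5, 20.8, 41.3, 33.1; M̄R̄ = 725.1000 / 14 = 51.7929
LCL = X̄ − 3·M̄R̄/d₂ = 6808.2600 − 3 × 51.7929 / 1.128 = 6670.5130

6670.51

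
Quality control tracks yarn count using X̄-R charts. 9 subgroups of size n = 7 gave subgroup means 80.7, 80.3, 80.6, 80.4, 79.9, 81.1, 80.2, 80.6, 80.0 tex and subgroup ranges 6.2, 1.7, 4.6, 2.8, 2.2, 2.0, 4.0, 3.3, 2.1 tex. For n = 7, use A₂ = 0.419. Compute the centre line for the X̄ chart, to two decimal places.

X̄̄ = (80.7 + 80.3 + 80.6 + 80.4 + 79.9 + 81.1 + 80.2 + 80.6 + 80.0) / 9 = 723.8000 / 9 = 80.4222
CL = X̄̄ = 80.4222

80.42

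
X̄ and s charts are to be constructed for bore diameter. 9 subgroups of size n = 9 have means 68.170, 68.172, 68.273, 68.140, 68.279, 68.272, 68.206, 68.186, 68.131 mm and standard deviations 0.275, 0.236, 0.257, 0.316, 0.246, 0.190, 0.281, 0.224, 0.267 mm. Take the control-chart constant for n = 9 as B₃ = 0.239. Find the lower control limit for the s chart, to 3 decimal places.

0.061

s̄ = (0.275 + 0.236 + 0.257 + 0.316 + 0.246 + 0.190 + 0.281 + 0.224 + 0.267) / 9 = 0.2547
LCL_s = B₃·s̄ = 0.239 × 0.2547 = 0.0609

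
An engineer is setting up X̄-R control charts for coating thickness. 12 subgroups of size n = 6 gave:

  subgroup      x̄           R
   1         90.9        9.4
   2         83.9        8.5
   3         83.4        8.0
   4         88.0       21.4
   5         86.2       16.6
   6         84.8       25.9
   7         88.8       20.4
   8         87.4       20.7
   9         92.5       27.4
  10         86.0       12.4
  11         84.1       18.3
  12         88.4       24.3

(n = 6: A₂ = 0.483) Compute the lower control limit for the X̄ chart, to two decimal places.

78.45

X̄̄ = (90.9 + 83.9 + 83.4 + 88.0 + 86.2 + 84.8 + 88.8 + 87.4 + 92.5 + 86.0 + 84.1 + 88.4) / 12 = 1044.4000 / 12 = 87.0333
R̄ = (9.4 + 8.5 + 8.0 + 21.4 + 16.6 + 25.9 + 20.4 + 20.7 + 27.4 + 12.4 + 18.3 + 24.3) / 12 = 213.3000 / 12 = 17.7750
LCL = X̄̄ − A₂·R̄ = 87.0333 − 0.483 × 17.7750 = 78.4480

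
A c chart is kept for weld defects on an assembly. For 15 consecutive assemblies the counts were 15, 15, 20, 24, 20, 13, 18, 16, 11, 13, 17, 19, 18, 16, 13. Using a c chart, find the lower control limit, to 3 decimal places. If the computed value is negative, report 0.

c̄ = (15 + 15 + 20 + 24 + 20 + 13 + 18 + 16 + 11 + 13 + 17 + 19 + 18 + 16 + 13) / 15 = 248 / 15 = 16.5333
LCL = c̄ − 3√c̄ = 16.5333 − 3 × 4.0661 = 4.3350

4.335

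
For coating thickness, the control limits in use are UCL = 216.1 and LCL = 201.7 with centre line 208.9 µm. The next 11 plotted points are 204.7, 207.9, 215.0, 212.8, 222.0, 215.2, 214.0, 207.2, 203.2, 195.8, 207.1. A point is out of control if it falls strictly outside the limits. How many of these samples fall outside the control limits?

2

Compare each point to [201.7, 216.1]: sample 5 = 222.0 > UCL; sample 10 = 195.8 < LCL.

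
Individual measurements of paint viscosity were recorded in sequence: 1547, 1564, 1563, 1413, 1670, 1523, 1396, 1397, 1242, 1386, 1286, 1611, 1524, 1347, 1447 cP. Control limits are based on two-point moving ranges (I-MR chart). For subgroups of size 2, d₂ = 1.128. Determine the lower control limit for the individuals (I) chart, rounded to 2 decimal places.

1121.40

X̄ = (1547 + 1564 + 1563 + 1413 + 1670 + 1523 + 1396 + 1397 + 1242 + 1386 + 1286 + 1611 + 1524 + 1347 + 1447) / 15 = 1461.0667
Moving ranges: 17, 1, 150, 257, 147, 127, 1, 155, 144, 100, 325, 87, 177, 100; M̄R̄ = 1788.0000 / 14 = 127.7143
LCL = X̄ − 3·M̄R̄/d₂ = 1461.0667 − 3 × 127.7143 / 1.128 = 1121.4010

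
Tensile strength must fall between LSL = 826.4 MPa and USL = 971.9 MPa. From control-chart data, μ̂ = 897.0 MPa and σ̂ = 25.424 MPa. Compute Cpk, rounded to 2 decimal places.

0.93

Cpu = (USL − μ̂) / (3σ̂) = (971.9 − 897.0) / (3 × 25.424) = 0.9820; Cpl = (μ̂ − LSL) / (3σ̂) = (897.0 − 826.4) / (3 × 25.424) = 0.9256; Cpk = min(Cpu, Cpl) = 0.9256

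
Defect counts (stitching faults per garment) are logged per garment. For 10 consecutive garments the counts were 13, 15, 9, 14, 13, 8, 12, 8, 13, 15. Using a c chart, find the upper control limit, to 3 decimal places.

22.392

c̄ = (13 + 15 + 9 + 14 + 13 + 8 + 12 + 8 + 13 + 15) / 10 = 120 / 10 = 12.0000
UCL = c̄ + 3√c̄ = 12.0000 + 3 × √12.0000 = 12.0000 + 3 × 3.4641 = 22.3923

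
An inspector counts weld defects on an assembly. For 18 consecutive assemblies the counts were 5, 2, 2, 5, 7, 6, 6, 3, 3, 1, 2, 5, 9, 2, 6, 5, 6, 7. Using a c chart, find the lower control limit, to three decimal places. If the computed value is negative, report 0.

c̄ = (5 + 2 + 2 + 5 + 7 + 6 + 6 + 3 + 3 + 1 + 2 + 5 + 9 + 2 + 6 + 5 + 6 + 7) / 18 = 82 / 18 = 4.5556
LCL = c̄ − 3√c̄ = 4.5556 − 3 × 2.1344 = -1.8476 → 0 (cannot be negative)

0.000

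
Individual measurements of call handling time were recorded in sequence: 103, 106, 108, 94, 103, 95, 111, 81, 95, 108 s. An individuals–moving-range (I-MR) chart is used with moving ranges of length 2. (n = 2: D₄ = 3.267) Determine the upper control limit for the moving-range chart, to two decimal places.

Moving ranges: 3, 2, 14, 9, 8, 16, 30, 14, 13; M̄R̄ = 109.0000 / 9 = 12.1111
UCL_MR = D₄·M̄R̄ = 3.267 × 12.1111 = 39.5670

39.57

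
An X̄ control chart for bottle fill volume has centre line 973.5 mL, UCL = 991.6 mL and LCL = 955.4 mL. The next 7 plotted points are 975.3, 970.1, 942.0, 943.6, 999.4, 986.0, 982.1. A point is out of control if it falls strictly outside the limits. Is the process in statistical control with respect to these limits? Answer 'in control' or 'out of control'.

out of control

Compare each point to [955.4, 991.6]: sample 3 = 942.0 < LCL; sample 4 = 943.6 < LCL; sample 5 = 999.4 > UCL.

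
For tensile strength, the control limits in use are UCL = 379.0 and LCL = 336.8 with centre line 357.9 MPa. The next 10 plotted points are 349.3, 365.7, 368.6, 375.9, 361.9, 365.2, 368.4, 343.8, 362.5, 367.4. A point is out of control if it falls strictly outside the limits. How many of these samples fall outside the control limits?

All 10 points lie within [336.8, 379.0].

0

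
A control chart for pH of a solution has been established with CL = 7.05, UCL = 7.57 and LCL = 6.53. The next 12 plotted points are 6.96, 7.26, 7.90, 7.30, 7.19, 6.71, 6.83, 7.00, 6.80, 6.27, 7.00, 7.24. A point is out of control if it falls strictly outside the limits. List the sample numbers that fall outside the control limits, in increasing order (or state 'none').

3, 10

Compare each point to [6.53, 7.57]: sample 3 = 7.90 > UCL; sample 10 = 6.27 < LCL.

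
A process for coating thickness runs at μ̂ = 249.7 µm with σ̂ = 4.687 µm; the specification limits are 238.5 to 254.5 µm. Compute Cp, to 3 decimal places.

0.569

Cp = (USL − LSL) / (6σ̂) = (254.5 − 238.5) / (6 × 4.687) = 16.0000 / 28.1220 = 0.5689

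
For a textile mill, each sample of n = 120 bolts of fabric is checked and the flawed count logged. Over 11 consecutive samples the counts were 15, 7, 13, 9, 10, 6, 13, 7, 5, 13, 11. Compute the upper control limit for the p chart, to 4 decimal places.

0.1580

p̄ = Σdᵢ / (k·n) = 109 / (11 × 120) = 0.08258
UCL = p̄ + 3·√(p̄(1−p̄)/n) = 0.08258 + 3 × √(0.08258×0.91742/120) = 0.08258 + 3 × 0.02513 = 0.15795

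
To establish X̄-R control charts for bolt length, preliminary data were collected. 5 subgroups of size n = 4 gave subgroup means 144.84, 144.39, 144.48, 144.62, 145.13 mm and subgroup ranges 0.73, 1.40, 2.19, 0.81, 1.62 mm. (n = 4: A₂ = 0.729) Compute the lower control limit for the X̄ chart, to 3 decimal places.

143.708

X̄̄ = (144.84 + 144.39 + 144.48 + 144.62 + 145.13) / 5 = 723.4600 / 5 = 144.6920
R̄ = (0.73 + 1.40 + 2.19 + 0.81 + 1.62) / 5 = 6.7500 / 5 = 1.3500
LCL = X̄̄ − A₂·R̄ = 144.6920 − 0.729 × 1.3500 = 143.7079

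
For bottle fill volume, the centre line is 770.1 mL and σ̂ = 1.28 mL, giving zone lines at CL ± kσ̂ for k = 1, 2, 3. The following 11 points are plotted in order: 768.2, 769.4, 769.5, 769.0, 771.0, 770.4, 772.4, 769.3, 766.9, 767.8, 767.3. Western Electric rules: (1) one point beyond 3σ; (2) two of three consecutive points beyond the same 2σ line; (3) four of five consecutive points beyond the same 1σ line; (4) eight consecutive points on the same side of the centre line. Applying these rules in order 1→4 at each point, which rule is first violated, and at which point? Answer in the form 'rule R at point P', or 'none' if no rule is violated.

rule 2 at point 11

Zone of each point (C = within 1σ̂, B = 1σ̂–2σ̂, A = 2σ̂–3σ̂, * = beyond 3σ̂; sign = side of CL): 1:-B, 2:-C, 3:-C, 4:-C, 5:+C, 6:+C, 7:+B, 8:-C, 9:-A, 10:-B, 11:-A
Rule 2 (two of three consecutive points beyond the same 2σ limit) is satisfied at point 11.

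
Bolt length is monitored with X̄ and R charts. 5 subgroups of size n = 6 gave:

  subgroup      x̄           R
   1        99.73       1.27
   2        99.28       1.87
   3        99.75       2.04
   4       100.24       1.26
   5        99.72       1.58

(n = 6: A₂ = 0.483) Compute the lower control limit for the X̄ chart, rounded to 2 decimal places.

98.97

X̄̄ = (99.73 + 99.28 + 99.75 + 100.24 + 99.72) / 5 = 498.7200 / 5 = 99.7440
R̄ = (1.27 + 1.87 + 2.04 + 1.26 + 1.58) / 5 = 8.0200 / 5 = 1.6040
LCL = X̄̄ − A₂·R̄ = 99.7440 − 0.483 × 1.6040 = 98.9693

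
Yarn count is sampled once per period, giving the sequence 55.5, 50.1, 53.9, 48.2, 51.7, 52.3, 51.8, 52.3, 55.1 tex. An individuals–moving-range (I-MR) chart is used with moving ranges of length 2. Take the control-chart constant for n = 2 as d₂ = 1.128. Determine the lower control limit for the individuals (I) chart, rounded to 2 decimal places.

44.74

X̄ = (55.5 + 50.1 + 53.9 + 48.2 + 51.7 + 52.3 + 51.8 + 52.3 + 55.1) / 9 = 52.3222
Moving ranges: 5.4, 3.8, 5.7, 3.5, 0.6, 0.5, 0.5, 2.8; M̄R̄ = 22.8000 / 8 = 2.8500
LCL = X̄ − 3·M̄R̄/d₂ = 52.3222 − 3 × 2.8500 / 1.128 = 44.7424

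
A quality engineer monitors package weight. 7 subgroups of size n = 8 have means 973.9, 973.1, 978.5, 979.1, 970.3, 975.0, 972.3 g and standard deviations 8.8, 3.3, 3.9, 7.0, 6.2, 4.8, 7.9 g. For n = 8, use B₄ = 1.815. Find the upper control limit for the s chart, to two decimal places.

s̄ = (8.8 + 3.3 + 3.9 + 7.0 + 6.2 + 4.8 + 7.9) / 7 = 5.9857
UCL_s = B₄·s̄ = 1.815 × 5.9857 = 10.8641

10.86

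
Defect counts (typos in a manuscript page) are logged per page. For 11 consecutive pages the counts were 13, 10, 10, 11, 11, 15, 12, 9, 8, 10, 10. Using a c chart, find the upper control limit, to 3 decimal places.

c̄ = (13 + 10 + 10 + 11 + 11 + 15 + 12 + 9 + 8 + 10 + 10) / 11 = 119 / 11 = 10.8182
UCL = c̄ + 3√c̄ = 10.8182 + 3 × √10.8182 = 10.8182 + 3 × 3.2891 = 20.6855

20.685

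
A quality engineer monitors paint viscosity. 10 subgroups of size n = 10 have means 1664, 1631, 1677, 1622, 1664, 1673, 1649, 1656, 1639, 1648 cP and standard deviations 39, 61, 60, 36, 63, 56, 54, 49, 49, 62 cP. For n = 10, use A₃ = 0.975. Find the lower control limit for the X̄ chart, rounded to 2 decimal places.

X̄̄ = (1664 + 1631 + 1677 + 1622 + 1664 + 1673 + 1649 + 1656 + 1639 + 1648) / 10 = 1652.3000
s̄ = (39 + 61 + 60 + 36 + 63 + 56 + 54 + 49 + 49 + 62) / 10 = 52.9000
LCL = X̄̄ − A₃·s̄ = 1652.3000 − 0.975 × 52.9000 = 1600.7225

1600.72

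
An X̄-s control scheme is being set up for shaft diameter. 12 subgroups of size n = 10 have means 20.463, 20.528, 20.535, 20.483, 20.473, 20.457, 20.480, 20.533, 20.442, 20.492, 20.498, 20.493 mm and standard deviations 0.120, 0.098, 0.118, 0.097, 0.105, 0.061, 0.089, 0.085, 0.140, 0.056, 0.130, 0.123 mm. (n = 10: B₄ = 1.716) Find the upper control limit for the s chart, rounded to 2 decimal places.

0.17

s̄ = (0.120 + 0.098 + 0.118 + 0.097 + 0.105 + 0.061 + 0.089 + 0.085 + 0.140 + 0.056 + 0.130 + 0.123) / 12 = 0.1018
UCL_s = B₄·s̄ = 1.716 × 0.1018 = 0.1747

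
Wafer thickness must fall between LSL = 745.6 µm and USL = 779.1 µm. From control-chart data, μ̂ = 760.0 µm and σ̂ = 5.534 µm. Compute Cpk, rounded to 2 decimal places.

Cpu = (USL − μ̂) / (3σ̂) = (779.1 − 760.0) / (3 × 5.534) = 1.1505; Cpl = (μ̂ − LSL) / (3σ̂) = (760.0 − 745.6) / (3 × 5.534) = 0.8674; Cpk = min(Cpu, Cpl) = 0.8674

0.87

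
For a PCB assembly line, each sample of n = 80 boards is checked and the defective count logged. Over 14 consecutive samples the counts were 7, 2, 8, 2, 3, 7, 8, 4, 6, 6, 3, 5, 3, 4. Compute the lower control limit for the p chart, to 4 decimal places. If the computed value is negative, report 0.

0.0000

p̄ = Σdᵢ / (k·n) = 68 / (14 × 80) = 0.06071
LCL = p̄ − 3·√(p̄(1−p̄)/n) = 0.06071 − 3 × 0.02670 = -0.01938 → 0 (negative, so LCL = 0)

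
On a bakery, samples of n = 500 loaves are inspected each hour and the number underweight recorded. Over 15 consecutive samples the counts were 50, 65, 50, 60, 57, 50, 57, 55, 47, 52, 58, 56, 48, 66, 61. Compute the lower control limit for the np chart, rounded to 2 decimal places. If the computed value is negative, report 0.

34.40

p̄ = Σdᵢ / (k·n) = 832 / (15 × 500) = 0.11093
LCL = np̄ − 3·√(np̄(1−p̄)) = 55.4667 − 3 × 7.0224 = 34.3996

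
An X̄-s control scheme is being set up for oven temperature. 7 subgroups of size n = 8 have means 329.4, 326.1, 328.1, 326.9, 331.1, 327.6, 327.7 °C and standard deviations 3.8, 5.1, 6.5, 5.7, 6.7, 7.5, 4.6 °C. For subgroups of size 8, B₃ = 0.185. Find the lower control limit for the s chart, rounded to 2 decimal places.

s̄ = (3.8 + 5.1 + 6.5 + 5.7 + 6.7 + 7.5 + 4.6) / 7 = 5.7000
LCL_s = B₃·s̄ = 0.185 × 5.7000 = 1.0545

1.05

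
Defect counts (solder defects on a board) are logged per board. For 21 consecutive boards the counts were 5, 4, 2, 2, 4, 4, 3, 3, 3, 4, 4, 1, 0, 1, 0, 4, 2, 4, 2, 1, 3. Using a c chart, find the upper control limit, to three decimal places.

7.566

c̄ = (5 + 4 + 2 + 2 + 4 + 4 + 3 + 3 + 3 + 4 + 4 + 1 + 0 + 1 + 0 + 4 + 2 + 4 + 2 + 1 + 3) / 21 = 56 / 21 = 2.6667
UCL = c̄ + 3√c̄ = 2.6667 + 3 × √2.6667 = 2.6667 + 3 × 1.6330 = 7.5656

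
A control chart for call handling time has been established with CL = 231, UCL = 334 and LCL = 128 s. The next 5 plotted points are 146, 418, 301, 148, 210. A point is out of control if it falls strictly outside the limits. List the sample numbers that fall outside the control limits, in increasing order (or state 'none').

Compare each point to [128, 334]: sample 2 = 418 > UCL.

2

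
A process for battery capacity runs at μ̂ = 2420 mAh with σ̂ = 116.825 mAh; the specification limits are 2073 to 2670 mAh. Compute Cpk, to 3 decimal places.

Cpu = (USL − μ̂) / (3σ̂) = (2670 − 2420) / (3 × 116.825) = 0.7133; Cpl = (μ̂ − LSL) / (3σ̂) = (2420 − 2073) / (3 × 116.825) = 0.9901; Cpk = min(Cpu, Cpl) = 0.7133

0.713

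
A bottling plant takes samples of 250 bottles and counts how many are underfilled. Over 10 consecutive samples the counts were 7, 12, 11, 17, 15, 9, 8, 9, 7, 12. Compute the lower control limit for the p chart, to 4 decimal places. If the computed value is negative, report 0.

0.0044

p̄ = Σdᵢ / (k·n) = 107 / (10 × 250) = 0.04280
LCL = p̄ − 3·√(p̄(1−p̄)/n) = 0.04280 − 3 × 0.01280 = 0.00440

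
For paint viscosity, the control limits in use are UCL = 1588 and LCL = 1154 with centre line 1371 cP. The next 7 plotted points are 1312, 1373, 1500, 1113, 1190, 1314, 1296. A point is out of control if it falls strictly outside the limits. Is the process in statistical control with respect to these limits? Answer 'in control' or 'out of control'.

Compare each point to [1154, 1588]: sample 4 = 1113 < LCL.

out of control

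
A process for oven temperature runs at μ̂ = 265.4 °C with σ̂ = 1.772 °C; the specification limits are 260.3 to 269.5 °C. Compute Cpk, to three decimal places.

Cpu = (USL − μ̂) / (3σ̂) = (269.5 − 265.4) / (3 × 1.772) = 0.7713; Cpl = (μ̂ − LSL) / (3σ̂) = (265.4 − 260.3) / (3 × 1.772) = 0.9594; Cpk = min(Cpu, Cpl) = 0.7713

0.771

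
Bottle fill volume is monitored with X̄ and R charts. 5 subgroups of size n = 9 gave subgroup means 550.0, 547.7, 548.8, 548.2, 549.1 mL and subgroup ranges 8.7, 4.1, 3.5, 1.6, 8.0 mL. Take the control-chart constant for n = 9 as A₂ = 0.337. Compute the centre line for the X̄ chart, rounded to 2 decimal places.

548.76

X̄̄ = (550.0 + 547.7 + 548.8 + 548.2 + 549.1) / 5 = 2743.8000 / 5 = 548.7600
CL = X̄̄ = 548.7600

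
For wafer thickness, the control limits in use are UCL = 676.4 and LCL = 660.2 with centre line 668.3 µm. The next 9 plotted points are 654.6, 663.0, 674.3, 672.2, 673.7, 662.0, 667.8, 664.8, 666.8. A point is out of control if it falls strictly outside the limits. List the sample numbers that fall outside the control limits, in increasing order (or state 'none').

1

Compare each point to [660.2, 676.4]: sample 1 = 654.6 < LCL.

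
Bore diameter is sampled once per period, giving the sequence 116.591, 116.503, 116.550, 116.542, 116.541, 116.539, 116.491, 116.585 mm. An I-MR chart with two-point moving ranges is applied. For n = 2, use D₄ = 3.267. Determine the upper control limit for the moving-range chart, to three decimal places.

Moving ranges: 0.088, 0.047, 0.008, 0.001, 0.002, 0.048, 0.094; M̄R̄ = 0.2880 / 7 = 0.0411
UCL_MR = D₄·M̄R̄ = 3.267 × 0.0411 = 0.1344

0.134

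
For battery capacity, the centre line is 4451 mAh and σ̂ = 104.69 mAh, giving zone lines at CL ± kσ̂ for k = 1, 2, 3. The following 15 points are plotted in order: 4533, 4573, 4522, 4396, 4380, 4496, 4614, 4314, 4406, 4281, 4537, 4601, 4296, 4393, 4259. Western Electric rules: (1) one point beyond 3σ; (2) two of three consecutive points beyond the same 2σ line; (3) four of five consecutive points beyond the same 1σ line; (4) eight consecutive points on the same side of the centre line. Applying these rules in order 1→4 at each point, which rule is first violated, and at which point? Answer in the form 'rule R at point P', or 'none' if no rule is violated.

Zone of each point (C = within 1σ̂, B = 1σ̂–2σ̂, A = 2σ̂–3σ̂, * = beyond 3σ̂; sign = side of CL): 1:+C, 2:+B, 3:+C, 4:-C, 5:-C, 6:+C, 7:+B, 8:-B, 9:-C, 10:-B, 11:+C, 12:+B, 13:-B, 14:-C, 15:-B
No rule fires across all 15 points.

none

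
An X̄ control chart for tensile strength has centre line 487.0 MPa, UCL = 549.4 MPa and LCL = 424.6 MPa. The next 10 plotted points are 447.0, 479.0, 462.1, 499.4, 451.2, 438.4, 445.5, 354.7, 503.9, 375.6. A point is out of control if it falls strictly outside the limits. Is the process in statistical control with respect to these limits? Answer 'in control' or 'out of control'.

Compare each point to [424.6, 549.4]: sample 8 = 354.7 < LCL; sample 10 = 375.6 < LCL.

out of control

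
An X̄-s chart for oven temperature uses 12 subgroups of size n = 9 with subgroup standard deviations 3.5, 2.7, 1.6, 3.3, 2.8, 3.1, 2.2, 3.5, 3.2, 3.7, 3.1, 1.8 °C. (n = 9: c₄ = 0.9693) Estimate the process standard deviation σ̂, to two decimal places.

2.97

s̄ = (3.5 + 2.7 + 1.6 + 3.3 + 2.8 + 3.1 + 2.2 + 3.5 + 3.2 + 3.7 + 3.1 + 1.8) / 12 = 2.8750
σ̂ = s̄ / c₄ = 2.8750 / 0.9693 = 2.9661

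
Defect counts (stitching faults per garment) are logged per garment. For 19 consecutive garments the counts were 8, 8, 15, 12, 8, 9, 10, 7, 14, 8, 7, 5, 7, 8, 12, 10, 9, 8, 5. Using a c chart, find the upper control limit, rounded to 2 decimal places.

17.92

c̄ = (8 + 8 + 15 + 12 + 8 + 9 + 10 + 7 + 14 + 8 + 7 + 5 + 7 + 8 + 12 + 10 + 9 + 8 + 5) / 19 = 170 / 19 = 8.9474
UCL = c̄ + 3√c̄ = 8.9474 + 3 × √8.9474 = 8.9474 + 3 × 2.9912 = 17.9210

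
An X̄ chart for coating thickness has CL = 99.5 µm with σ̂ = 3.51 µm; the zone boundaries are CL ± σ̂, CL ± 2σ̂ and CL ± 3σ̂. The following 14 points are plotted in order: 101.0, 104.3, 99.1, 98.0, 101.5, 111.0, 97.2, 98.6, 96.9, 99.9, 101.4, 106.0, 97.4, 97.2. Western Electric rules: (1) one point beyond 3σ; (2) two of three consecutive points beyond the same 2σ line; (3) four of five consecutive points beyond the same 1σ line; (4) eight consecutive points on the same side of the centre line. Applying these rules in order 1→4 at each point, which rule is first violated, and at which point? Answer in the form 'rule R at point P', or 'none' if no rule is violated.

Zone of each point (C = within 1σ̂, B = 1σ̂–2σ̂, A = 2σ̂–3σ̂, * = beyond 3σ̂; sign = side of CL): 1:+C, 2:+B, 3:-C, 4:-C, 5:+C, 6:+*, 7:-C, 8:-C, 9:-C, 10:+C, 11:+C, 12:+B, 13:-C, 14:-C
Rule 1 (one point beyond the 3σ limits) is satisfied at point 6.

rule 1 at point 6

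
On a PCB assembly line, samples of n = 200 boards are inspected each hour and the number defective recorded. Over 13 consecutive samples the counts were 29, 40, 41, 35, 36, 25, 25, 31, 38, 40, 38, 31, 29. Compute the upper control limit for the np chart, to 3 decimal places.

p̄ = Σdᵢ / (k·n) = 438 / (13 × 200) = 0.16846
UCL = np̄ + 3·√(np̄(1−p̄)) = 33.6923 + 3 × √(33.6923×0.83154) = 33.6923 + 3 × 5.2931 = 49.5715

49.571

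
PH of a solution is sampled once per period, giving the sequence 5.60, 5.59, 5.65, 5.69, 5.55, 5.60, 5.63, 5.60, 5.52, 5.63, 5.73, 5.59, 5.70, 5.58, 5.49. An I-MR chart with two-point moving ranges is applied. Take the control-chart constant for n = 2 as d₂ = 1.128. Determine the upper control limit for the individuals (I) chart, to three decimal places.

X̄ = (5.60 + 5.59 + 5.65 + 5.69 + 5.55 + 5.60 + 5.63 + 5.60 + 5.52 + 5.63 + 5.73 + 5.59 + 5.70 + 5.58 + 5.49) / 15 = 5.6100
Moving ranges: 0.01, 0.06, 0.04, 0.14, 0.05, 0.03, 0.03, 0.08, 0.11, 0.10, 0.14, 0.11, 0.12, 0.09; M̄R̄ = 1.1100 / 14 = 0.0793
UCL = X̄ + 3·M̄R̄/d₂ = 5.6100 + 3 × 0.0793 / 1.128 = 5.8209

5.821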